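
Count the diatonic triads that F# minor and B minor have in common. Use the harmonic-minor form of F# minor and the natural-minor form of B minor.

3

Diatonic triads of F# minor (harmonic minor): F#m (i), G#dim (ii°), Aaug (III+), Bm (iv), C# (V), D (VI), E#dim (vii°).
Diatonic triads of B minor (natural minor): Bm (i), C#dim (ii°), D (III), Em (iv), F#m (v), G (VI), A (VII).
Matching root and quality in both lists: F#m, Bm, D.
That gives 3 common triads.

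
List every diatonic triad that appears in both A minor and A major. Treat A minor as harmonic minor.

E, G#dim

Triads in A minor (harmonic minor): A minor (i), B diminished (ii°), C augmented (III+), D minor (iv), E major (V), F major (VI), G# diminished (vii°).
Triads in A major: A major (I), B minor (ii), C# minor (iii), D major (IV), E major (V), F# minor (vi), G# diminished (vii°).
Shared triads with their functions: E major (V in A minor, V in A major); G# diminished (vii° in A minor, vii° in A major).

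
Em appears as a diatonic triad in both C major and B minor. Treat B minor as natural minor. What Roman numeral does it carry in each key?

iii in C major; iv in B minor

The scale of C major is C D E F G A B; E is degree 3, and the triad built there (E-G-B) is minor, so it is iii.
The scale of B minor (natural minor) is B C# D E F# G A; E is degree 4, and the triad built there (E-G-B) is minor, so it is iv.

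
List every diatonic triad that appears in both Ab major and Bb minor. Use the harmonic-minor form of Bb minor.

Triads in Ab major: Ab (I), Bbm (ii), Cm (iii), Db (IV), Eb (V), Fm (vi), Gdim (vii°).
Triads in Bb minor (harmonic minor): Bbm (i), Cdim (ii°), Dbaug (III+), Ebm (iv), F (V), Gb (VI), Adim (vii°).
Shared triads with their functions: Bbm (ii in Ab major, i in Bb minor).

Bbm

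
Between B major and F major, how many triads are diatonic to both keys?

Diatonic triads of B major: B (I), C#m (ii), D#m (iii), E (IV), F# (V), G#m (vi), A#dim (vii°).
Diatonic triads of F major: F (I), Gm (ii), Am (iii), Bb (IV), C (V), Dm (vi), Edim (vii°).
No triad has the same root and quality in both keys.

0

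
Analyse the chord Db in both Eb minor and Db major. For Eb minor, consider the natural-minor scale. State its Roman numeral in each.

VII in Eb minor; I in Db major

The scale of Eb minor (natural minor) is Eb F Gb Ab Bb Cb Db; Db is degree 7, and the triad built there (Db-F-Ab) is major, so it is VII.
The scale of Db major is Db Eb F Gb Ab Bb C; Db is degree 1, and the triad built there (Db-F-Ab) is major, so it is I.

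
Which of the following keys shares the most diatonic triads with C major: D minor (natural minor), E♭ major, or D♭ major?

Triads of C major: C (I), Dm (ii), Em (iii), F (IV), G (V), Am (vi), Bdim (vii°).
D minor (natural minor) shares 4: C, Dm, F, Am.
E♭ major shares 0: none.
D♭ major shares 0: none.
The most common triads (4) are shared with D minor.

D minor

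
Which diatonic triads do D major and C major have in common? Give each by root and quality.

Triads in D major: D (I), Em (ii), F#m (iii), G (IV), A (V), Bm (vi), C#dim (vii°).
Triads in C major: C (I), Dm (ii), Em (iii), F (IV), G (V), Am (vi), Bdim (vii°).
Shared triads with their functions: Em (ii in D major, iii in C major); G (IV in D major, V in C major).

Em, G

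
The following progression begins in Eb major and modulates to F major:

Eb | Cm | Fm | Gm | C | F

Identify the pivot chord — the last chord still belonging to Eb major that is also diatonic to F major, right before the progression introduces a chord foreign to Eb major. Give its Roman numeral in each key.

Gm — iii in Eb major, ii in F major

Chords diatonic to Eb major: Eb, Fm, Gm, Ab, Bb, Cm, Ddim.
Reading the progression, the first chord not in that set is C, so the modulation leaves Eb major there.
The chord immediately before C is Gm, which is diatonic to both keys: iii in Eb major and ii in F major.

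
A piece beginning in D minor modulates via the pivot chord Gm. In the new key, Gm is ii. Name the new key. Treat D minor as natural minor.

The numeral ii denotes a minor triad on scale degree 2. With G on degree 2, the tonic of the new key is F.
Degree 2 carries a minor triad in major keys, so the destination is F major.
Check: the diatonic triads of F major are F (I), Gm (ii), Am (iii), B♭ (IV), C (V), Dm (vi), Edim (vii°) — Gm is indeed ii.

F major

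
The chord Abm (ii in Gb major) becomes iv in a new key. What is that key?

The numeral iv denotes a minor triad on scale degree 4. With Ab on degree 4, the tonic of the new key is Eb.
Degree 4 carries a minor triad in minor keys, so the destination is Eb minor.
Check: the diatonic triads of Eb minor (natural minor) are Ebm (i), Fdim (ii°), Gb (III), Abm (iv), Bbm (v), Cb (VI), Db (VII) — Abm is indeed iv.

Eb minor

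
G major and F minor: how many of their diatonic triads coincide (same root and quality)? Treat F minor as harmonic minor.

Diatonic triads of G major: G major (I), A minor (ii), B minor (iii), C major (IV), D major (V), E minor (vi), F♯ diminished (vii°).
Diatonic triads of F minor (harmonic minor): F minor (i), G diminished (ii°), A♭ augmented (III+), B♭ minor (iv), C major (V), D♭ major (VI), E diminished (vii°).
Matching root and quality in both lists: C major.
That gives 1 common triad.

1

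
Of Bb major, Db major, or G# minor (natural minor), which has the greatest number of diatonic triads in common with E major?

Triads of E major: E major (I), F# minor (ii), G# minor (iii), A major (IV), B major (V), C# minor (vi), D# diminished (vii°).
Bb major shares 0: none.
Db major shares 0: none.
G# minor (natural minor) shares 4: E, G#m, B, C#m.
The most common triads (4) are shared with G# minor.

G# minor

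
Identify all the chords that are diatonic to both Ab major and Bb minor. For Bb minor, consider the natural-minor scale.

Ab, Bbm, Db, Fm

Triads in Ab major: Ab (I), Bbm (ii), Cm (iii), Db (IV), Eb (V), Fm (vi), Gdim (vii°).
Triads in Bb minor (natural minor): Bbm (i), Cdim (ii°), Db (III), Ebm (iv), Fm (v), Gb (VI), Ab (VII).
Shared triads with their functions: Ab (I in Ab major, VII in Bb minor); Bbm (ii in Ab major, i in Bb minor); Db (IV in Ab major, III in Bb minor); Fm (vi in Ab major, v in Bb minor).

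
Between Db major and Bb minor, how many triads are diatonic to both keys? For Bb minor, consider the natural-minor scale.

7

Diatonic triads of Db major: Db (I), Ebm (ii), Fm (iii), Gb (IV), Ab (V), Bbm (vi), Cdim (vii°).
Diatonic triads of Bb minor (natural minor): Bbm (i), Cdim (ii°), Db (III), Ebm (iv), Fm (v), Gb (VI), Ab (VII).
Matching root and quality in both lists: Db, Ebm, Fm, Gb, Ab, Bbm, Cdim.
That gives 7 common triads.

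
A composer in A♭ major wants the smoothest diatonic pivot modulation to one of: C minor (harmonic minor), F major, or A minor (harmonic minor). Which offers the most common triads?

Triads of A♭ major: A♭ major (I), B♭ minor (ii), C minor (iii), D♭ major (IV), E♭ major (V), F minor (vi), G diminished (vii°).
C minor (harmonic minor) shares 3: A♭, Cm, Fm.
F major shares 0: none.
A minor (harmonic minor) shares 0: none.
The most common triads (3) are shared with C minor.

C minor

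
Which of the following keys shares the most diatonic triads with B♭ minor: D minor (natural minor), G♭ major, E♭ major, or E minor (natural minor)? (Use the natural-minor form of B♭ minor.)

Triads of B♭ minor (natural minor): B♭ minor (i), C diminished (ii°), D♭ major (III), E♭ minor (iv), F minor (v), G♭ major (VI), A♭ major (VII).
D minor (natural minor) shares 0: none.
G♭ major shares 4: B♭m, D♭, E♭m, G♭.
E♭ major shares 2: Fm, A♭.
E minor (natural minor) shares 0: none.
The most common triads (4) are shared with G♭ major.

G♭ major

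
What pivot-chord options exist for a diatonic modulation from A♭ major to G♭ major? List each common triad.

Triads in A♭ major: A♭ major (I), B♭ minor (ii), C minor (iii), D♭ major (IV), E♭ major (V), F minor (vi), G diminished (vii°).
Triads in G♭ major: G♭ major (I), A♭ minor (ii), B♭ minor (iii), C♭ major (IV), D♭ major (V), E♭ minor (vi), F diminished (vii°).
Shared triads with their functions: B♭ minor (ii in A♭ major, iii in G♭ major); D♭ major (IV in A♭ major, V in G♭ major).

B♭m, D♭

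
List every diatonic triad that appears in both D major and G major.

Triads in D major: D major (I), E minor (ii), F# minor (iii), G major (IV), A major (V), B minor (vi), C# diminished (vii°).
Triads in G major: G major (I), A minor (ii), B minor (iii), C major (IV), D major (V), E minor (vi), F# diminished (vii°).
Shared triads with their functions: D major (I in D major, V in G major); E minor (ii in D major, vi in G major); G major (IV in D major, I in G major); B minor (vi in D major, iii in G major).

D, Em, G, Bm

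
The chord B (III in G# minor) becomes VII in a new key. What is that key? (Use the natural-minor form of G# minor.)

C# minor

The numeral VII denotes a major triad on scale degree 7. With B on degree 7, the tonic of the new key is C#.
Degree 7 carries a major triad in natural-minor keys, so the destination is C# minor.
Check: the diatonic triads of C# minor (natural minor) are C#m (i), D#dim (ii°), E (III), F#m (iv), G#m (v), A (VI), B (VII) — B is indeed VII.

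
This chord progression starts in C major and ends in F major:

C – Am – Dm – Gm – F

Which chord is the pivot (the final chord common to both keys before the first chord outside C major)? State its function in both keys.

Dm — ii in C major, vi in F major

Chords diatonic to C major: C, Dm, Em, F, G, Am, Bdim.
Reading the progression, the first chord not in that set is Gm, so the modulation leaves C major there.
The chord immediately before Gm is Dm, which is diatonic to both keys: ii in C major and vi in F major.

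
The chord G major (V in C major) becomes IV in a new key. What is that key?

D major

The numeral IV denotes a major triad on scale degree 4. With G on degree 4, the tonic of the new key is D.
Degree 4 carries a major triad in major keys, so the destination is D major.
Check: the diatonic triads of D major are D (I), Em (ii), F#m (iii), G (IV), A (V), Bm (vi), C#dim (vii°) — G major is indeed IV.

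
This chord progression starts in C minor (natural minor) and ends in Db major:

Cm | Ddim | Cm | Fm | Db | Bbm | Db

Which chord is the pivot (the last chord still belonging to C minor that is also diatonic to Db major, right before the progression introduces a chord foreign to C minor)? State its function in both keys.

Fm — iv in C minor, iii in Db major

Chords diatonic to C minor: Cm, Ddim, Eb, Fm, Gm, Ab, Bb.
Reading the progression, the first chord not in that set is Db, so the modulation leaves C minor there.
The chord immediately before Db is Fm, which is diatonic to both keys: iv in C minor and iii in Db major.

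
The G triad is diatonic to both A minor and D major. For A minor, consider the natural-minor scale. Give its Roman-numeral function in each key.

The scale of A minor (natural minor) is A B C D E F G; G is degree 7, and the triad built there (G-B-D) is major, so it is VII.
The scale of D major is D E F# G A B C#; G is degree 4, and the triad built there (G-B-D) is major, so it is IV.

VII in A minor; IV in D major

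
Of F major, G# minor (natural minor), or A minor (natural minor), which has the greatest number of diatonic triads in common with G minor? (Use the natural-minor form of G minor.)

F major

Triads of G minor (natural minor): Gm (i), Adim (ii°), Bb (III), Cm (iv), Dm (v), Eb (VI), F (VII).
F major shares 4: Gm, Bb, Dm, F.
G# minor (natural minor) shares 0: none.
A minor (natural minor) shares 2: Dm, F.
The most common triads (4) are shared with F major.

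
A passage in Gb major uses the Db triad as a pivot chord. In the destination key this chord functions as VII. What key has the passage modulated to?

The numeral VII denotes a major triad on scale degree 7. With Db on degree 7, the tonic of the new key is Eb.
Degree 7 carries a major triad in natural-minor keys, so the destination is Eb minor.
Check: the diatonic triads of Eb minor (natural minor) are Ebm (i), Fdim (ii°), Gb (III), Abm (iv), Bbm (v), Cb (VI), Db (VII) — Db is indeed VII.

Eb minor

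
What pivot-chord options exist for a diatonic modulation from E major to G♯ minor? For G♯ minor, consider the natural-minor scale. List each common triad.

E, G♯m, B, C♯m

Triads in E major: E major (I), F♯ minor (ii), G♯ minor (iii), A major (IV), B major (V), C♯ minor (vi), D♯ diminished (vii°).
Triads in G♯ minor (natural minor): G♯ minor (i), A♯ diminished (ii°), B major (III), C♯ minor (iv), D♯ minor (v), E major (VI), F♯ major (VII).
Shared triads with their functions: E major (I in E major, VI in G♯ minor); G♯ minor (iii in E major, i in G♯ minor); B major (V in E major, III in G♯ minor); C♯ minor (vi in E major, iv in G♯ minor).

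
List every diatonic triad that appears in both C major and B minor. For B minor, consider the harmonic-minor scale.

Em, G

Triads in C major: C major (I), D minor (ii), E minor (iii), F major (IV), G major (V), A minor (vi), B diminished (vii°).
Triads in B minor (harmonic minor): B minor (i), C# diminished (ii°), D augmented (III+), E minor (iv), F# major (V), G major (VI), A# diminished (vii°).
Shared triads with their functions: E minor (iii in C major, iv in B minor); G major (V in C major, VI in B minor).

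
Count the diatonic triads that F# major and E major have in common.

2

Diatonic triads of F# major: F# (I), G#m (ii), A#m (iii), B (IV), C# (V), D#m (vi), E#dim (vii°).
Diatonic triads of E major: E (I), F#m (ii), G#m (iii), A (IV), B (V), C#m (vi), D#dim (vii°).
Matching root and quality in both lists: G#m, B.
That gives 2 common triads.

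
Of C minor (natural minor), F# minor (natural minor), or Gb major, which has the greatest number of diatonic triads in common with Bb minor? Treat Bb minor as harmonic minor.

Triads of Bb minor (harmonic minor): Bbm (i), Cdim (ii°), Dbaug (III+), Ebm (iv), F (V), Gb (VI), Adim (vii°).
C minor (natural minor) shares 0: none.
F# minor (natural minor) shares 0: none.
Gb major shares 3: Bbm, Ebm, Gb.
The most common triads (3) are shared with Gb major.

Gb major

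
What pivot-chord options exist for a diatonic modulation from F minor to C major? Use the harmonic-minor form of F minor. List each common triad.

C

Triads in F minor (harmonic minor): Fm (i), Gdim (ii°), Abaug (III+), Bbm (iv), C (V), Db (VI), Edim (vii°).
Triads in C major: C (I), Dm (ii), Em (iii), F (IV), G (V), Am (vi), Bdim (vii°).
Shared triads with their functions: C (V in F minor, I in C major).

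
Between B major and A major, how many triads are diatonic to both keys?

Diatonic triads of B major: B (I), C♯m (ii), D♯m (iii), E (IV), F♯ (V), G♯m (vi), A♯dim (vii°).
Diatonic triads of A major: A (I), Bm (ii), C♯m (iii), D (IV), E (V), F♯m (vi), G♯dim (vii°).
Matching root and quality in both lists: C♯m, E.
That gives 2 common triads.

2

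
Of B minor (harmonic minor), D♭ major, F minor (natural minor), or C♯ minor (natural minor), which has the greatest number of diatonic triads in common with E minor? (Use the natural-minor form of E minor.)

B minor

Triads of E minor (natural minor): Em (i), F♯dim (ii°), G (III), Am (iv), Bm (v), C (VI), D (VII).
B minor (harmonic minor) shares 3: Em, G, Bm.
D♭ major shares 0: none.
F minor (natural minor) shares 0: none.
C♯ minor (natural minor) shares 0: none.
The most common triads (3) are shared with B minor.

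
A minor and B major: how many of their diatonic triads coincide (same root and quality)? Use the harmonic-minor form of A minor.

Diatonic triads of A minor (harmonic minor): Am (i), Bdim (ii°), Caug (III+), Dm (iv), E (V), F (VI), G#dim (vii°).
Diatonic triads of B major: B (I), C#m (ii), D#m (iii), E (IV), F# (V), G#m (vi), A#dim (vii°).
Matching root and quality in both lists: E.
That gives 1 common triad.

1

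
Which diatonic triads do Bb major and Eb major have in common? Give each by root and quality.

Triads in Bb major: Bb major (I), C minor (ii), D minor (iii), Eb major (IV), F major (V), G minor (vi), A diminished (vii°).
Triads in Eb major: Eb major (I), F minor (ii), G minor (iii), Ab major (IV), Bb major (V), C minor (vi), D diminished (vii°).
Shared triads with their functions: Bb major (I in Bb major, V in Eb major); C minor (ii in Bb major, vi in Eb major); Eb major (IV in Bb major, I in Eb major); G minor (vi in Bb major, iii in Eb major).

Bb, Cm, Eb, Gm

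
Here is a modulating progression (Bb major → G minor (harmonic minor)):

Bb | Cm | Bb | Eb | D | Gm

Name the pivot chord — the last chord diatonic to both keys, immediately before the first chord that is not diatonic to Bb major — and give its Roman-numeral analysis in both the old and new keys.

Chords diatonic to Bb major: Bb, Cm, Dm, Eb, F, Gm, Adim.
Reading the progression, the first chord not in that set is D, so the modulation leaves Bb major there.
The chord immediately before D is Eb, which is diatonic to both keys: IV in Bb major and VI in G minor.

Eb — IV in Bb major, VI in G minor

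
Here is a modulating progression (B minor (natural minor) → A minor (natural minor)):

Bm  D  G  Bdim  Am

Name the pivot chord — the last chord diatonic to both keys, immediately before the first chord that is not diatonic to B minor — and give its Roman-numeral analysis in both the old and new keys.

G — VI in B minor, VII in A minor

Chords diatonic to B minor: Bm, C#dim, D, Em, F#m, G, A.
Reading the progression, the first chord not in that set is Bdim, so the modulation leaves B minor there.
The chord immediately before Bdim is G, which is diatonic to both keys: VI in B minor and VII in A minor.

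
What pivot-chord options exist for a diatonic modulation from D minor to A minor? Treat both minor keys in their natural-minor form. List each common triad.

Triads in D minor (natural minor): Dm (i), Edim (ii°), F (III), Gm (iv), Am (v), Bb (VI), C (VII).
Triads in A minor (natural minor): Am (i), Bdim (ii°), C (III), Dm (iv), Em (v), F (VI), G (VII).
Shared triads with their functions: Dm (i in D minor, iv in A minor); F (III in D minor, VI in A minor); Am (v in D minor, i in A minor); C (VII in D minor, III in A minor).

Dm, F, Am, C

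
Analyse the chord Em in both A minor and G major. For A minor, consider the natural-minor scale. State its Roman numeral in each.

The scale of A minor (natural minor) is A B C D E F G; E is degree 5, and the triad built there (E-G-B) is minor, so it is v.
The scale of G major is G A B C D E F♯; E is degree 6, and the triad built there (E-G-B) is minor, so it is vi.

v in A minor; vi in G major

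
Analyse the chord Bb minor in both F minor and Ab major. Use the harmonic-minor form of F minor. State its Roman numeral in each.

iv in F minor; ii in Ab major

The scale of F minor (harmonic minor) is F G Ab Bb C Db E; Bb is degree 4, and the triad built there (Bb-Db-F) is minor, so it is iv.
The scale of Ab major is Ab Bb C Db Eb F G; Bb is degree 2, and the triad built there (Bb-Db-F) is minor, so it is ii.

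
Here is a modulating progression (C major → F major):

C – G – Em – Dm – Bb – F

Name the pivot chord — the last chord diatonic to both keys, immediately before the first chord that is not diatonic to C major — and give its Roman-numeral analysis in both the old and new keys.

Dm — ii in C major, vi in F major

Chords diatonic to C major: C, Dm, Em, F, G, Am, Bdim.
Reading the progression, the first chord not in that set is Bb, so the modulation leaves C major there.
The chord immediately before Bb is Dm, which is diatonic to both keys: ii in C major and vi in F major.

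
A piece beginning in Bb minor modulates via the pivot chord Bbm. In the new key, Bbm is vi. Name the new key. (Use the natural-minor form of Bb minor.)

Db major

The numeral vi denotes a minor triad on scale degree 6. With Bb on degree 6, the tonic of the new key is Db.
Degree 6 carries a minor triad in major keys, so the destination is Db major.
Check: the diatonic triads of Db major are Db (I), Ebm (ii), Fm (iii), Gb (IV), Ab (V), Bbm (vi), Cdim (vii°) — Bbm is indeed vi.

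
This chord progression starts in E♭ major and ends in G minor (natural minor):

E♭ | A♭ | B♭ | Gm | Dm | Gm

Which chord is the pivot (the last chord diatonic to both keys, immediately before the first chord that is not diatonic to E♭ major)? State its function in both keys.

Gm — iii in E♭ major, i in G minor

Chords diatonic to E♭ major: E♭, Fm, Gm, A♭, B♭, Cm, Ddim.
Reading the progression, the first chord not in that set is Dm, so the modulation leaves E♭ major there.
The chord immediately before Dm is Gm, which is diatonic to both keys: iii in E♭ major and i in G minor.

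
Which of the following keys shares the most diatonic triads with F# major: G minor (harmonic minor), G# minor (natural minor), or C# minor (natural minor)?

G# minor

Triads of F# major: F# major (I), G# minor (ii), A# minor (iii), B major (IV), C# major (V), D# minor (vi), E# diminished (vii°).
G minor (harmonic minor) shares 0: none.
G# minor (natural minor) shares 4: F#, G#m, B, D#m.
C# minor (natural minor) shares 2: G#m, B.
The most common triads (4) are shared with G# minor.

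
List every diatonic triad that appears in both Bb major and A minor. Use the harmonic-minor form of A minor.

Triads in Bb major: Bb (I), Cm (ii), Dm (iii), Eb (IV), F (V), Gm (vi), Adim (vii°).
Triads in A minor (harmonic minor): Am (i), Bdim (ii°), Caug (III+), Dm (iv), E (V), F (VI), G#dim (vii°).
Shared triads with their functions: Dm (iii in Bb major, iv in A minor); F (V in Bb major, VI in A minor).

Dm, F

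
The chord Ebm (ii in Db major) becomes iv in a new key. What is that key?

Bb minor

The numeral iv denotes a minor triad on scale degree 4. With Eb on degree 4, the tonic of the new key is Bb.
Degree 4 carries a minor triad in minor keys, so the destination is Bb minor.
Check: the diatonic triads of Bb minor (natural minor) are Bbm (i), Cdim (ii°), Db (III), Ebm (iv), Fm (v), Gb (VI), Ab (VII) — Ebm is indeed iv.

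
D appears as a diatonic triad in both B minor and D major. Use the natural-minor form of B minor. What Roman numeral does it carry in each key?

III in B minor; I in D major

The scale of B minor (natural minor) is B C# D E F# G A; D is degree 3, and the triad built there (D-F#-A) is major, so it is III.
The scale of D major is D E F# G A B C#; D is degree 1, and the triad built there (D-F#-A) is major, so it is I.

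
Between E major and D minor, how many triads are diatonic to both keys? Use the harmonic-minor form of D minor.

Diatonic triads of E major: E (I), F#m (ii), G#m (iii), A (IV), B (V), C#m (vi), D#dim (vii°).
Diatonic triads of D minor (harmonic minor): Dm (i), Edim (ii°), Faug (III+), Gm (iv), A (V), Bb (VI), C#dim (vii°).
Matching root and quality in both lists: A.
That gives 1 common triad.

1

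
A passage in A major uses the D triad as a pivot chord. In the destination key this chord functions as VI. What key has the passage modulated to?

F♯ minor

The numeral VI denotes a major triad on scale degree 6. With D on degree 6, the tonic of the new key is F♯.
Degree 6 carries a major triad in minor keys, so the destination is F♯ minor.
Check: the diatonic triads of F♯ minor (natural minor) are F♯m (i), G♯dim (ii°), A (III), Bm (iv), C♯m (v), D (VI), E (VII) — D is indeed VI.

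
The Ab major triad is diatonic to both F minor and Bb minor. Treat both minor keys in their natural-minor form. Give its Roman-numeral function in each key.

III in F minor; VII in Bb minor

The scale of F minor (natural minor) is F G Ab Bb C Db Eb; Ab is degree 3, and the triad built there (Ab-C-Eb) is major, so it is III.
The scale of Bb minor (natural minor) is Bb C Db Eb F Gb Ab; Ab is degree 7, and the triad built there (Ab-C-Eb) is major, so it is VII.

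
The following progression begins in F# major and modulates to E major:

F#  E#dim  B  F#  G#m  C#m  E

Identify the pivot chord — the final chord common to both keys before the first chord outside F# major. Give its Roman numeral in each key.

G#m — ii in F# major, iii in E major

Chords diatonic to F# major: F#, G#m, A#m, B, C#, D#m, E#dim.
Reading the progression, the first chord not in that set is C#m, so the modulation leaves F# major there.
The chord immediately before C#m is G#m, which is diatonic to both keys: ii in F# major and iii in E major.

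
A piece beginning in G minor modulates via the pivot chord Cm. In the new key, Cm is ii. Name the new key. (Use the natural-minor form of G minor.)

Bb major

The numeral ii denotes a minor triad on scale degree 2. With C on degree 2, the tonic of the new key is Bb.
Degree 2 carries a minor triad in major keys, so the destination is Bb major.
Check: the diatonic triads of Bb major are Bb (I), Cm (ii), Dm (iii), Eb (IV), F (V), Gm (vi), Adim (vii°) — Cm is indeed ii.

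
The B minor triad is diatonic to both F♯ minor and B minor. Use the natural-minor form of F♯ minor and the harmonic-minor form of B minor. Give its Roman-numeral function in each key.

The scale of F♯ minor (natural minor) is F♯ G♯ A B C♯ D E; B is degree 4, and the triad built there (B-D-F♯) is minor, so it is iv.
The scale of B minor (harmonic minor) is B C♯ D E F♯ G A♯; B is degree 1, and the triad built there (B-D-F♯) is minor, so it is i.

iv in F♯ minor; i in B minor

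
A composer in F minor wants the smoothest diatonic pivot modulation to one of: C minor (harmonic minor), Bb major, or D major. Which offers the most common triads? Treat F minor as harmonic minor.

C minor

Triads of F minor (harmonic minor): F minor (i), G diminished (ii°), Ab augmented (III+), Bb minor (iv), C major (V), Db major (VI), E diminished (vii°).
C minor (harmonic minor) shares 1: Fm.
Bb major shares 0: none.
D major shares 0: none.
The most common triads (1) are shared with C minor.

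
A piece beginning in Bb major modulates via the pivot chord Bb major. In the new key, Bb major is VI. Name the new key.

The numeral VI denotes a major triad on scale degree 6. With Bb on degree 6, the tonic of the new key is D.
Degree 6 carries a major triad in minor keys, so the destination is D minor.
Check: the diatonic triads of D minor (natural minor) are Dm (i), Edim (ii°), F (III), Gm (iv), Am (v), Bb (VI), C (VII) — Bb major is indeed VI.

D minor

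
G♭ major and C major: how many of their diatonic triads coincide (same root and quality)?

Diatonic triads of G♭ major: G♭ (I), A♭m (ii), B♭m (iii), C♭ (IV), D♭ (V), E♭m (vi), Fdim (vii°).
Diatonic triads of C major: C (I), Dm (ii), Em (iii), F (IV), G (V), Am (vi), Bdim (vii°).
No triad has the same root and quality in both keys.

0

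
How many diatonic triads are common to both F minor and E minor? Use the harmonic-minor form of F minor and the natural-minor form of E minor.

1

Diatonic triads of F minor (harmonic minor): Fm (i), Gdim (ii°), Abaug (III+), Bbm (iv), C (V), Db (VI), Edim (vii°).
Diatonic triads of E minor (natural minor): Em (i), F#dim (ii°), G (III), Am (iv), Bm (v), C (VI), D (VII).
Matching root and quality in both lists: C.
That gives 1 common triad.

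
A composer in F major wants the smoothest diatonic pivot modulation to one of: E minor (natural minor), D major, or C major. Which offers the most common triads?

Triads of F major: F major (I), G minor (ii), A minor (iii), Bb major (IV), C major (V), D minor (vi), E diminished (vii°).
E minor (natural minor) shares 2: Am, C.
D major shares 0: none.
C major shares 4: F, Am, C, Dm.
The most common triads (4) are shared with C major.

C major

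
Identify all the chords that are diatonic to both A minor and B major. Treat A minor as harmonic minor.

Triads in A minor (harmonic minor): Am (i), Bdim (ii°), Caug (III+), Dm (iv), E (V), F (VI), G#dim (vii°).
Triads in B major: B (I), C#m (ii), D#m (iii), E (IV), F# (V), G#m (vi), A#dim (vii°).
Shared triads with their functions: E (V in A minor, IV in B major).

E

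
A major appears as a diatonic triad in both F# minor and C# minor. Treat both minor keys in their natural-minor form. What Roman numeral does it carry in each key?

The scale of F# minor (natural minor) is F# G# A B C# D E; A is degree 3, and the triad built there (A-C#-E) is major, so it is III.
The scale of C# minor (natural minor) is C# D# E F# G# A B; A is degree 6, and the triad built there (A-C#-E) is major, so it is VI.

III in F# minor; VI in C# minor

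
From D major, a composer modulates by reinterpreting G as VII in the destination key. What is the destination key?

The numeral VII denotes a major triad on scale degree 7. With G on degree 7, the tonic of the new key is A.
Degree 7 carries a major triad in natural-minor keys, so the destination is A minor.
Check: the diatonic triads of A minor (natural minor) are Am (i), Bdim (ii°), C (III), Dm (iv), Em (v), F (VI), G (VII) — G is indeed VII.

A minor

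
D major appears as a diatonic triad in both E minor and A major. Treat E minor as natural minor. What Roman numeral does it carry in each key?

The scale of E minor (natural minor) is E F# G A B C D; D is degree 7, and the triad built there (D-F#-A) is major, so it is VII.
The scale of A major is A B C# D E F# G#; D is degree 4, and the triad built there (D-F#-A) is major, so it is IV.

VII in E minor; IV in A major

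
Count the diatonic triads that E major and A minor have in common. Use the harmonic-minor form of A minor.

1

Diatonic triads of E major: E (I), F#m (ii), G#m (iii), A (IV), B (V), C#m (vi), D#dim (vii°).
Diatonic triads of A minor (harmonic minor): Am (i), Bdim (ii°), Caug (III+), Dm (iv), E (V), F (VI), G#dim (vii°).
Matching root and quality in both lists: E.
That gives 1 common triad.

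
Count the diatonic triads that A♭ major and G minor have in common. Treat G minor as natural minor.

Diatonic triads of A♭ major: A♭ major (I), B♭ minor (ii), C minor (iii), D♭ major (IV), E♭ major (V), F minor (vi), G diminished (vii°).
Diatonic triads of G minor (natural minor): G minor (i), A diminished (ii°), B♭ major (III), C minor (iv), D minor (v), E♭ major (VI), F major (VII).
Matching root and quality in both lists: C minor, E♭ major.
That gives 2 common triads.

2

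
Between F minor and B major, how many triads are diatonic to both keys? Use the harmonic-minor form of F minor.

0

Diatonic triads of F minor (harmonic minor): F minor (i), G diminished (ii°), A♭ augmented (III+), B♭ minor (iv), C major (V), D♭ major (VI), E diminished (vii°).
Diatonic triads of B major: B major (I), C♯ minor (ii), D♯ minor (iii), E major (IV), F♯ major (V), G♯ minor (vi), A♯ diminished (vii°).
No triad has the same root and quality in both keys.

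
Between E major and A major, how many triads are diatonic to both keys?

4

Diatonic triads of E major: E major (I), F♯ minor (ii), G♯ minor (iii), A major (IV), B major (V), C♯ minor (vi), D♯ diminished (vii°).
Diatonic triads of A major: A major (I), B minor (ii), C♯ minor (iii), D major (IV), E major (V), F♯ minor (vi), G♯ diminished (vii°).
Matching root and quality in both lists: E major, F♯ minor, A major, C♯ minor.
That gives 4 common triads.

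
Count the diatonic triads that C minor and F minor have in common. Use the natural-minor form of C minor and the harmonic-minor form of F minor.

1

Diatonic triads of C minor (natural minor): C minor (i), D diminished (ii°), Eb major (III), F minor (iv), G minor (v), Ab major (VI), Bb major (VII).
Diatonic triads of F minor (harmonic minor): F minor (i), G diminished (ii°), Ab augmented (III+), Bb minor (iv), C major (V), Db major (VI), E diminished (vii°).
Matching root and quality in both lists: F minor.
That gives 1 common triad.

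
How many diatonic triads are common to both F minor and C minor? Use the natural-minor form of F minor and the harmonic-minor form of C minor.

Diatonic triads of F minor (natural minor): Fm (i), Gdim (ii°), Ab (III), Bbm (iv), Cm (v), Db (VI), Eb (VII).
Diatonic triads of C minor (harmonic minor): Cm (i), Ddim (ii°), Ebaug (III+), Fm (iv), G (V), Ab (VI), Bdim (vii°).
Matching root and quality in both lists: Fm, Ab, Cm.
That gives 3 common triads.

3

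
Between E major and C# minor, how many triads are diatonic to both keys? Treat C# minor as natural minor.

Diatonic triads of E major: E (I), F#m (ii), G#m (iii), A (IV), B (V), C#m (vi), D#dim (vii°).
Diatonic triads of C# minor (natural minor): C#m (i), D#dim (ii°), E (III), F#m (iv), G#m (v), A (VI), B (VII).
Matching root and quality in both lists: E, F#m, G#m, A, B, C#m, D#dim.
That gives 7 common triads.

7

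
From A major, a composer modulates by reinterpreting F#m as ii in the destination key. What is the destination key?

The numeral ii denotes a minor triad on scale degree 2. With F# on degree 2, the tonic of the new key is E.
Degree 2 carries a minor triad in major keys, so the destination is E major.
Check: the diatonic triads of E major are E (I), F#m (ii), G#m (iii), A (IV), B (V), C#m (vi), D#dim (vii°) — F#m is indeed ii.

E major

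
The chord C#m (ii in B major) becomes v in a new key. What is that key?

F# minor

The numeral v denotes a minor triad on scale degree 5. With C# on degree 5, the tonic of the new key is F#.
Degree 5 carries a minor triad in natural-minor keys, so the destination is F# minor.
Check: the diatonic triads of F# minor (natural minor) are F#m (i), G#dim (ii°), A (III), Bm (iv), C#m (v), D (VI), E (VII) — C#m is indeed v.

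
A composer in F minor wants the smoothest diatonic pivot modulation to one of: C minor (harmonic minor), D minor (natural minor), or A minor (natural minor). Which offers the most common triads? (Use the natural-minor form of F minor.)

C minor

Triads of F minor (natural minor): Fm (i), Gdim (ii°), A♭ (III), B♭m (iv), Cm (v), D♭ (VI), E♭ (VII).
C minor (harmonic minor) shares 3: Fm, A♭, Cm.
D minor (natural minor) shares 0: none.
A minor (natural minor) shares 0: none.
The most common triads (3) are shared with C minor.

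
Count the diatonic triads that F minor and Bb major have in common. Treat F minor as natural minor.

Diatonic triads of F minor (natural minor): Fm (i), Gdim (ii°), Ab (III), Bbm (iv), Cm (v), Db (VI), Eb (VII).
Diatonic triads of Bb major: Bb (I), Cm (ii), Dm (iii), Eb (IV), F (V), Gm (vi), Adim (vii°).
Matching root and quality in both lists: Cm, Eb.
That gives 2 common triads.

2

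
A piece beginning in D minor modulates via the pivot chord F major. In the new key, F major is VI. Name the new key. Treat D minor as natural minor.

The numeral VI denotes a major triad on scale degree 6. With F on degree 6, the tonic of the new key is A.
Degree 6 carries a major triad in minor keys, so the destination is A minor.
Check: the diatonic triads of A minor (natural minor) are Am (i), Bdim (ii°), C (III), Dm (iv), Em (v), F (VI), G (VII) — F major is indeed VI.

A minor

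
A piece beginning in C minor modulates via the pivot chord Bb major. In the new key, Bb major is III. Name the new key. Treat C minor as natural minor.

The numeral III denotes a major triad on scale degree 3. With Bb on degree 3, the tonic of the new key is G.
Degree 3 carries a major triad in natural-minor keys, so the destination is G minor.
Check: the diatonic triads of G minor (natural minor) are Gm (i), Adim (ii°), Bb (III), Cm (iv), Dm (v), Eb (VI), F (VII) — Bb major is indeed III.

G minor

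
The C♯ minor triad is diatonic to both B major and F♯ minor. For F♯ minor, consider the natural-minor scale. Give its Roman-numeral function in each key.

ii in B major; v in F♯ minor

The scale of B major is B C♯ D♯ E F♯ G♯ A♯; C♯ is degree 2, and the triad built there (C♯-E-G♯) is minor, so it is ii.
The scale of F♯ minor (natural minor) is F♯ G♯ A B C♯ D E; C♯ is degree 5, and the triad built there (C♯-E-G♯) is minor, so it is v.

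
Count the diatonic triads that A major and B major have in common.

Diatonic triads of A major: A (I), Bm (ii), C♯m (iii), D (IV), E (V), F♯m (vi), G♯dim (vii°).
Diatonic triads of B major: B (I), C♯m (ii), D♯m (iii), E (IV), F♯ (V), G♯m (vi), A♯dim (vii°).
Matching root and quality in both lists: C♯m, E.
That gives 2 common triads.

2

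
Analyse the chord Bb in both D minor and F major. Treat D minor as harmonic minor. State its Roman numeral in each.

VI in D minor; IV in F major

The scale of D minor (harmonic minor) is D E F G A Bb C#; Bb is degree 6, and the triad built there (Bb-D-F) is major, so it is VI.
The scale of F major is F G A Bb C D E; Bb is degree 4, and the triad built there (Bb-D-F) is major, so it is IV.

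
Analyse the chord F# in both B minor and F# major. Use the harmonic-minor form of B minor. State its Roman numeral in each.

V in B minor; I in F# major

The scale of B minor (harmonic minor) is B C# D E F# G A#; F# is degree 5, and the triad built there (F#-A#-C#) is major, so it is V.
The scale of F# major is F# G# A# B C# D# E#; F# is degree 1, and the triad built there (F#-A#-C#) is major, so it is I.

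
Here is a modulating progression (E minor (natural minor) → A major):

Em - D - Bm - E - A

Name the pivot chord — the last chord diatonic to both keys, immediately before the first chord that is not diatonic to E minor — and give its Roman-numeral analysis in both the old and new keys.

Bm — v in E minor, ii in A major

Chords diatonic to E minor: Em, F♯dim, G, Am, Bm, C, D.
Reading the progression, the first chord not in that set is E, so the modulation leaves E minor there.
The chord immediately before E is Bm, which is diatonic to both keys: v in E minor and ii in A major.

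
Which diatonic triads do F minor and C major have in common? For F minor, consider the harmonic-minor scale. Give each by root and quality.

Triads in F minor (harmonic minor): Fm (i), Gdim (ii°), Abaug (III+), Bbm (iv), C (V), Db (VI), Edim (vii°).
Triads in C major: C (I), Dm (ii), Em (iii), F (IV), G (V), Am (vi), Bdim (vii°).
Shared triads with their functions: C (V in F minor, I in C major).

C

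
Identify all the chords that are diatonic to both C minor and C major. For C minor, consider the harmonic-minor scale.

Triads in C minor (harmonic minor): C minor (i), D diminished (ii°), Eb augmented (III+), F minor (iv), G major (V), Ab major (VI), B diminished (vii°).
Triads in C major: C major (I), D minor (ii), E minor (iii), F major (IV), G major (V), A minor (vi), B diminished (vii°).
Shared triads with their functions: G major (V in C minor, V in C major); B diminished (vii° in C minor, vii° in C major).

G, Bdim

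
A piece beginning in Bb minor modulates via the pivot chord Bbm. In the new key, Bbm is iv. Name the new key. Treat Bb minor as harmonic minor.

F minor

The numeral iv denotes a minor triad on scale degree 4. With Bb on degree 4, the tonic of the new key is F.
Degree 4 carries a minor triad in minor keys, so the destination is F minor.
Check: the diatonic triads of F minor (natural minor) are Fm (i), Gdim (ii°), Ab (III), Bbm (iv), Cm (v), Db (VI), Eb (VII) — Bbm is indeed iv.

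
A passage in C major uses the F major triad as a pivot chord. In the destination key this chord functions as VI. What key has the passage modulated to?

The numeral VI denotes a major triad on scale degree 6. With F on degree 6, the tonic of the new key is A.
Degree 6 carries a major triad in minor keys, so the destination is A minor.
Check: the diatonic triads of A minor (natural minor) are Am (i), Bdim (ii°), C (III), Dm (iv), Em (v), F (VI), G (VII) — F major is indeed VI.

A minor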